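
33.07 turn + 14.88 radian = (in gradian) 1.418e+04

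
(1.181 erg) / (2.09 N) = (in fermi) 5.651e+07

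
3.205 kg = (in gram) 3205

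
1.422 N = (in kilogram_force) 0.145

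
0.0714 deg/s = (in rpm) 0.0119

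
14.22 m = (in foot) 46.65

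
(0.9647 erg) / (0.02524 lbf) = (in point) 0.002436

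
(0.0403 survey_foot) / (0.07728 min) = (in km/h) 0.009537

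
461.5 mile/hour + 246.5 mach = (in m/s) 8.414e+04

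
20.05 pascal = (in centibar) 0.02005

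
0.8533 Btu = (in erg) 9.003e+09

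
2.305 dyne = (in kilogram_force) 2.35e-06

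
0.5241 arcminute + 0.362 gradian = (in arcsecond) 1204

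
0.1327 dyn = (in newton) 1.327e-06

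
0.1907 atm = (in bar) 0.1932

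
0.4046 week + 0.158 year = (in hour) 1452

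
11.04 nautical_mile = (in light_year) 2.161e-12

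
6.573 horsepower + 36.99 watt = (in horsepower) 6.623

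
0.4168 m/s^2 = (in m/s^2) 0.4168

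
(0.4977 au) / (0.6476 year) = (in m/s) 3646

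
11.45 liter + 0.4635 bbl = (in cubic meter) 0.08514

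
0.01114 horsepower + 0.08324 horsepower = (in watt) 70.38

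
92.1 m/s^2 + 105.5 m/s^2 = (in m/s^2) 197.6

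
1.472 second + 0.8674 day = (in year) 0.002376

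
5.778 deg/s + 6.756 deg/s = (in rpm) 2.089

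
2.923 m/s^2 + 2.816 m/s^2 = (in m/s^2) 5.739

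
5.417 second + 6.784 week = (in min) 6.838e+04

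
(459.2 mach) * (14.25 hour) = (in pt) 2.274e+13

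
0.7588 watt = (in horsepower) 0.001018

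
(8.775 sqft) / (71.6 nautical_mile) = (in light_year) 6.498e-22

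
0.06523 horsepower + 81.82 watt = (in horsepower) 0.175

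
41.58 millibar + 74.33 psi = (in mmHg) 3875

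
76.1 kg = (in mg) 7.61e+07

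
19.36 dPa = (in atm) 1.911e-05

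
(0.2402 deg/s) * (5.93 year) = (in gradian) 4.991e+07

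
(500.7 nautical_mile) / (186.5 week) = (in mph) 0.01839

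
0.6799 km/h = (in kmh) 0.6799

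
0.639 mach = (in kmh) 783.3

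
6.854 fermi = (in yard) 7.496e-15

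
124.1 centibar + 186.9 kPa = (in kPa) 311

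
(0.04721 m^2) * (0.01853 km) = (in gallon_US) 231.1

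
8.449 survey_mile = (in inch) 5.353e+05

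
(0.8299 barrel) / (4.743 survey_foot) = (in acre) 2.255e-05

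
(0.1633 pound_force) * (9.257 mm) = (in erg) 6.724e+04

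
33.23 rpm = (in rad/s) 3.48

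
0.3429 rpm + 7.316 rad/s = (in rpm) 70.21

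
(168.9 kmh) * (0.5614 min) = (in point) 4.48e+06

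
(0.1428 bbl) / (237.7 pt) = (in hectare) 2.707e-05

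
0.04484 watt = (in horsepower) 6.013e-05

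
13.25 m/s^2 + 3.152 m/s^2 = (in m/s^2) 16.4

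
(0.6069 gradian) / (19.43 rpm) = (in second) 0.004685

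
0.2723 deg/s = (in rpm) 0.04538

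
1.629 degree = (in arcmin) 97.74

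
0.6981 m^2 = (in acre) 0.0001725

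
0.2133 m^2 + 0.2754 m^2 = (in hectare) 4.887e-05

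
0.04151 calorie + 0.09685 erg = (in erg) 1.737e+06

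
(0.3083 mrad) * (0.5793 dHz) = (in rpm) 0.0001705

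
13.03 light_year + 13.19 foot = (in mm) 1.233e+20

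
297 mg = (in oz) 0.01048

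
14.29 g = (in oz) 0.5041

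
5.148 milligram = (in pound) 1.135e-05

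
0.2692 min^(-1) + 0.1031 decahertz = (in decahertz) 0.1035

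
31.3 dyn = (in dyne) 31.3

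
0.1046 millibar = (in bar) 0.0001046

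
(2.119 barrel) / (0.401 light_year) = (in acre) 2.194e-20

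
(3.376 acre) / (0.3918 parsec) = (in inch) 4.449e-11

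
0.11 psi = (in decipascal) 7584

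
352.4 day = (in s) 3.045e+07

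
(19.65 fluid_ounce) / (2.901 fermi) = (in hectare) 2.003e+07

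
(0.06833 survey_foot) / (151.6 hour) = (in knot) 7.418e-08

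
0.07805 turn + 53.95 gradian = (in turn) 0.2129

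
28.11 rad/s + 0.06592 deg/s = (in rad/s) 28.11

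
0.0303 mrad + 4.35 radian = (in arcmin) 1.495e+04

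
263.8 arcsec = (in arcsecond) 263.8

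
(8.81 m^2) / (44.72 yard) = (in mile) 0.0001339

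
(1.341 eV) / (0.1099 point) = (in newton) 5.542e-15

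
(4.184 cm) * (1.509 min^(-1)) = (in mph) 0.002354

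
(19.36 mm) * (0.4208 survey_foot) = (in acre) 6.136e-07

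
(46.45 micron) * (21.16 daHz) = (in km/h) 0.03538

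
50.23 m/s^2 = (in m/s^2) 50.23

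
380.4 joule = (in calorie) 90.92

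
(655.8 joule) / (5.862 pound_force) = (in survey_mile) 0.01563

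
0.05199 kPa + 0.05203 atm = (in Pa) 5324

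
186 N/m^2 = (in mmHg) 1.395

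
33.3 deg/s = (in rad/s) 0.5812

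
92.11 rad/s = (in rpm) 879.6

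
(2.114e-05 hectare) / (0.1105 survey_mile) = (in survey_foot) 0.0039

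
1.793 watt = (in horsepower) 0.002404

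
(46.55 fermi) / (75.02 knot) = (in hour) 3.35e-19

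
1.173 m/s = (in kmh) 4.223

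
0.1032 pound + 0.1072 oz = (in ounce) 1.758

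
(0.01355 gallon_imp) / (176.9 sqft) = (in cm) 0.0003748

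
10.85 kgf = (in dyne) 1.064e+07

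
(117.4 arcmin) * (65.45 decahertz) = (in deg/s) 1281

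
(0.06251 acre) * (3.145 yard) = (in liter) 7.275e+05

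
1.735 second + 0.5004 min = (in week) 5.251e-05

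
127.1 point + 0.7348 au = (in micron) 1.099e+17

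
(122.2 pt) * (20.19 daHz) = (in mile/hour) 19.47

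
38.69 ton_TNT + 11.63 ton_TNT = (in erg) 2.105e+18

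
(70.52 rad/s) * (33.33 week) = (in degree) 8.145e+10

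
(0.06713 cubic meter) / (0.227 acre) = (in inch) 0.002877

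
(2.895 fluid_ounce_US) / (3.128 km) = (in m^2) 2.737e-08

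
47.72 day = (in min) 6.872e+04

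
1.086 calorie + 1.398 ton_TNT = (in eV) 3.651e+28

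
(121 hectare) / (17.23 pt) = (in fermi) 1.991e+23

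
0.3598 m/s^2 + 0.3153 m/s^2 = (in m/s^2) 0.6751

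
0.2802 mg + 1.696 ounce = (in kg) 0.04808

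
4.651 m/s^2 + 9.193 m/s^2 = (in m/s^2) 13.84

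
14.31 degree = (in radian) 0.2498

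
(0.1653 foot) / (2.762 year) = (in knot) 1.124e-09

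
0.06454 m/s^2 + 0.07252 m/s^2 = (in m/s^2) 0.1371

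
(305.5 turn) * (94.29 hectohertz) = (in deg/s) 1.037e+09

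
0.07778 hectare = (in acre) 0.1922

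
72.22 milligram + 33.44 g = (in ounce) 1.182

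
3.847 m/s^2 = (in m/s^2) 3.847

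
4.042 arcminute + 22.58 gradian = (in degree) 20.39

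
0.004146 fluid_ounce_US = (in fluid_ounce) 0.004146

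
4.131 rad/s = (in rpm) 39.45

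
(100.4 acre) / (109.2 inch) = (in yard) 1.602e+05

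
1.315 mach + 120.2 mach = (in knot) 8.043e+04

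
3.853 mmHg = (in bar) 0.005137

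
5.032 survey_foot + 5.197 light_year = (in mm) 4.917e+19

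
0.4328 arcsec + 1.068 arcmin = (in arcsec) 64.51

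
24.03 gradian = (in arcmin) 1298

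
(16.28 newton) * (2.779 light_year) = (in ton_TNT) 1.023e+08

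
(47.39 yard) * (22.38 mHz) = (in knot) 1.885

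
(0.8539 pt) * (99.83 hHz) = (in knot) 5.846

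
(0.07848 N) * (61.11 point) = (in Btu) 1.604e-06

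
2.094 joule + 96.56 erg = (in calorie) 0.5005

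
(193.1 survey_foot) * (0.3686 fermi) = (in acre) 5.361e-18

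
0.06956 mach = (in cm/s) 2369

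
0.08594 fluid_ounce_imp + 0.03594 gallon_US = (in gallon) 0.03659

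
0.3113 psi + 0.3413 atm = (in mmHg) 275.5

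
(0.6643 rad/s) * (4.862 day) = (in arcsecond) 5.756e+10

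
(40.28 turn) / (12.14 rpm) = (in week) 0.0003292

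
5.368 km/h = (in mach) 0.004379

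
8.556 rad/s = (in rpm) 81.7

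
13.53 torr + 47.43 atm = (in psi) 697.3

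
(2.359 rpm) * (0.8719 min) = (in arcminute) 4.443e+04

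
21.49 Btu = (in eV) 1.415e+23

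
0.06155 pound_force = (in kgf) 0.02792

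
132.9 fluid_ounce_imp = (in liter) 3.776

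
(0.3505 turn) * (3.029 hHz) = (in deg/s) 3.822e+04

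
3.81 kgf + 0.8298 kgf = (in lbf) 10.23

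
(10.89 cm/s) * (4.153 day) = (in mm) 3.908e+07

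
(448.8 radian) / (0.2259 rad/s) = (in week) 0.003285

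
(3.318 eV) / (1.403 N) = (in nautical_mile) 2.046e-22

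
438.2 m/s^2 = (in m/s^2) 438.2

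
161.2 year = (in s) 5.084e+09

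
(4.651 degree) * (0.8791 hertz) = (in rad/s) 0.07136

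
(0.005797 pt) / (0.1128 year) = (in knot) 1.118e-12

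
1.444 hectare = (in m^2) 1.444e+04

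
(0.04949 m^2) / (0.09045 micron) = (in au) 3.657e-06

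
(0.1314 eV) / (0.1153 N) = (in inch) 7.189e-18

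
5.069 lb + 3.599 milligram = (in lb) 5.069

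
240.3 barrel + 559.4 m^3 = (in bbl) 3759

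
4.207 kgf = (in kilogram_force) 4.207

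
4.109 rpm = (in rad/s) 0.4303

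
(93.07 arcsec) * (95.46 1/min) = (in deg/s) 0.04113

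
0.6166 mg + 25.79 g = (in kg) 0.02579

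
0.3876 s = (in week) 6.409e-07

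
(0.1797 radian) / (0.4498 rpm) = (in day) 4.416e-05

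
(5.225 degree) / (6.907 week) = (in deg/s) 1.251e-06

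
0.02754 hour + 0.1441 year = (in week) 7.514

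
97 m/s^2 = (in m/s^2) 97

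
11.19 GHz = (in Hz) 1.119e+10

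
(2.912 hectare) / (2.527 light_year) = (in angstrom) 0.01218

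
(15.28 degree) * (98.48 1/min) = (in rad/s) 0.4377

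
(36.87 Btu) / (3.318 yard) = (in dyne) 1.282e+09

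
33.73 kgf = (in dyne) 3.308e+07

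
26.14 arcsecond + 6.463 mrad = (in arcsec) 1359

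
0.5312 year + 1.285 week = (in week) 28.98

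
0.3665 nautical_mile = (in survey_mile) 0.4218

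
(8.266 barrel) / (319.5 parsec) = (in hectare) 1.333e-23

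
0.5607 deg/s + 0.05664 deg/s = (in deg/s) 0.6173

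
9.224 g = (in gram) 9.224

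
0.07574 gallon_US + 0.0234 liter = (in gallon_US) 0.08192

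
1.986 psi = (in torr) 102.7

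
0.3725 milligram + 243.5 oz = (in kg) 6.903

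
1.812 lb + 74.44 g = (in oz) 31.62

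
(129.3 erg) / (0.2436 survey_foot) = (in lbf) 3.915e-05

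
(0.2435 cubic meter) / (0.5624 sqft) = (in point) 1.321e+04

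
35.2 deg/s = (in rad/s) 0.6144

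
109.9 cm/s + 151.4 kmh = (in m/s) 43.15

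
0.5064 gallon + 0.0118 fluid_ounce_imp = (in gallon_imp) 0.4217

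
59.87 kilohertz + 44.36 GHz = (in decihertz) 4.436e+11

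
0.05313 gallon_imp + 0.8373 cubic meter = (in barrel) 5.268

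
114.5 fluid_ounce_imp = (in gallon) 0.8594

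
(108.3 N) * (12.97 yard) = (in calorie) 307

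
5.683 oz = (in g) 161.1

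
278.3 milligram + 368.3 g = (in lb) 0.8126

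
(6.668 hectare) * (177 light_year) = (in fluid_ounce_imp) 3.93e+27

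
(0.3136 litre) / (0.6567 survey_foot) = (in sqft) 0.01686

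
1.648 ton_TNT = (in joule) 6.895e+09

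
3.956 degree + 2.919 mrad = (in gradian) 4.581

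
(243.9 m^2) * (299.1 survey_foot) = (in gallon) 5.874e+06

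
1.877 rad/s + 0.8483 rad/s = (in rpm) 26.02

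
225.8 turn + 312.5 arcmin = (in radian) 1419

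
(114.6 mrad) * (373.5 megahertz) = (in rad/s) 4.28e+07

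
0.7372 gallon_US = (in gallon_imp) 0.6138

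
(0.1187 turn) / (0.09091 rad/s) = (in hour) 0.002279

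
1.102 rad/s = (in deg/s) 63.14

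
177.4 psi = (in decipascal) 1.223e+07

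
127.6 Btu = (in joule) 1.346e+05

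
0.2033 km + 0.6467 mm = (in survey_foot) 667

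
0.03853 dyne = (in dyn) 0.03853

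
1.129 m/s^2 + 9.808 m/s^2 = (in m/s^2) 10.94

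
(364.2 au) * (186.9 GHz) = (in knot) 1.979e+25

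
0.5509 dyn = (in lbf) 1.238e-06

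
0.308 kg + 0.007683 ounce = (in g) 308.2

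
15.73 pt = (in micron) 5549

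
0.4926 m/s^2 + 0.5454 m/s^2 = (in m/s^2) 1.038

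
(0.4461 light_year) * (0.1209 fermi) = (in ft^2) 5.492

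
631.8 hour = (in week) 3.761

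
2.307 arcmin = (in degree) 0.03845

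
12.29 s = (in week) 2.032e-05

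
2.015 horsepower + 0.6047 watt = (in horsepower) 2.016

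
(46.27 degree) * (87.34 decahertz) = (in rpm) 6735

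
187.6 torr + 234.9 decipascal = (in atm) 0.2471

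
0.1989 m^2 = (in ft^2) 2.141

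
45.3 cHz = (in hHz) 0.00453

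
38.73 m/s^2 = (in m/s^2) 38.73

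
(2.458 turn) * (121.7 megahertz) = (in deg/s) 1.077e+11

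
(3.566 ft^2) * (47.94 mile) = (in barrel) 1.608e+05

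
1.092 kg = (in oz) 38.52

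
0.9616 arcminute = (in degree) 0.01603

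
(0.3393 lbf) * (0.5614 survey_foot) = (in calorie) 0.06173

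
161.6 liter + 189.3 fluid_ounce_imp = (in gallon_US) 44.11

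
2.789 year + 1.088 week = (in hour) 2.461e+04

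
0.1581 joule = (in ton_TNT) 3.779e-11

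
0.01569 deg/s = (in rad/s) 0.0002738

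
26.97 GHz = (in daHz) 2.697e+09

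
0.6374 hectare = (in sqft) 6.861e+04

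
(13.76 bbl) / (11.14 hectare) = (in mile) 1.22e-08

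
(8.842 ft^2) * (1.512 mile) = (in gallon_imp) 4.397e+05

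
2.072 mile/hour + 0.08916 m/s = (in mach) 0.002982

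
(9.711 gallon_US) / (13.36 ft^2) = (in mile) 1.84e-05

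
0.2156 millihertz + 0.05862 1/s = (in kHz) 5.884e-05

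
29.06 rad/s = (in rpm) 277.5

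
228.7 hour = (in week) 1.361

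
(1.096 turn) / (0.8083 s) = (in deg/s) 488.1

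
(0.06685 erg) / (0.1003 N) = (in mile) 4.141e-11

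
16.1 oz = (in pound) 1.006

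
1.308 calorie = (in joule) 5.473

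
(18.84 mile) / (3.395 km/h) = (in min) 535.8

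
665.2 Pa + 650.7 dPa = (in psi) 0.1059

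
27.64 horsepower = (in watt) 2.061e+04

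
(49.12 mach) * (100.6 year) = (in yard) 5.803e+13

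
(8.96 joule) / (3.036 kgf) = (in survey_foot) 0.9873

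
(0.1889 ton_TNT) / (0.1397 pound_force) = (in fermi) 1.272e+24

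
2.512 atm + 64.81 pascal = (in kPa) 254.6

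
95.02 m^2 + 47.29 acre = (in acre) 47.31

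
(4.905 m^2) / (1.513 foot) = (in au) 7.11e-11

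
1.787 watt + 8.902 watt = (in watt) 10.69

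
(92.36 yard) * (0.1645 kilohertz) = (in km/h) 5.001e+04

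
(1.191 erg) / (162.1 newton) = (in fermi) 7.347e+05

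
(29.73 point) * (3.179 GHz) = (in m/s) 3.334e+07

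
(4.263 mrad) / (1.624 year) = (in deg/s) 4.769e-09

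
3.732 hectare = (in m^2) 3.732e+04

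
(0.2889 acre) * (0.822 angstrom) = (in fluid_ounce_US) 0.00325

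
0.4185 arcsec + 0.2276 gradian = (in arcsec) 737.8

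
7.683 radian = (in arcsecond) 1.585e+06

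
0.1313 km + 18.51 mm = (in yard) 143.6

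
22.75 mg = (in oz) 0.0008025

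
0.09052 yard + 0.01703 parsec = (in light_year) 0.05554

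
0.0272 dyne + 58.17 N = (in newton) 58.17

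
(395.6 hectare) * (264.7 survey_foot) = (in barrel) 2.008e+09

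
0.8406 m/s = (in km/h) 3.026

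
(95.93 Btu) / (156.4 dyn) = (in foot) 2.123e+08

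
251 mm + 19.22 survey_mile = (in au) 2.068e-07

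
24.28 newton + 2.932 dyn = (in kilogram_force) 2.476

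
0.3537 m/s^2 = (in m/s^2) 0.3537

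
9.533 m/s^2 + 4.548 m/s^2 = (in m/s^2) 14.08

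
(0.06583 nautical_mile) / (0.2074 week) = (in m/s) 0.000972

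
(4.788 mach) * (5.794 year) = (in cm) 2.979e+13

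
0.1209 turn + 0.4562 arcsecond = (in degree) 43.52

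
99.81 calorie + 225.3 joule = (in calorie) 153.7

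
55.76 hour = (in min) 3346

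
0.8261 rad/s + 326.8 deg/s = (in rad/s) 6.53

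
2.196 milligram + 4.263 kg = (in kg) 4.263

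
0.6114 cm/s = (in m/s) 0.006114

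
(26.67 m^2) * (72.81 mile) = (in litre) 3.125e+09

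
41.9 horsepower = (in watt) 3.124e+04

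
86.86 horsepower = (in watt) 6.477e+04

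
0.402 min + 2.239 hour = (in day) 0.09357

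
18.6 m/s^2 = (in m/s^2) 18.6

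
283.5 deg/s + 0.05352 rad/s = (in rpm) 47.76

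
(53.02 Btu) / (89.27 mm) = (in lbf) 1.409e+05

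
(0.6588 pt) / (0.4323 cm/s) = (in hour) 1.493e-05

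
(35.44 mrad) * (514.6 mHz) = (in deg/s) 1.045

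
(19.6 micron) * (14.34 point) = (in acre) 2.45e-11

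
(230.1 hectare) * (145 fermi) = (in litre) 0.0003336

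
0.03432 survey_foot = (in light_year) 1.106e-18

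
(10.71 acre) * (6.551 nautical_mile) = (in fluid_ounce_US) 1.778e+13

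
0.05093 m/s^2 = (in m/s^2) 0.05093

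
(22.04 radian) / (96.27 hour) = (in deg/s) 0.003644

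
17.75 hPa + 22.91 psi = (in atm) 1.576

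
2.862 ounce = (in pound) 0.1789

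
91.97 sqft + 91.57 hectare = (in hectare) 91.57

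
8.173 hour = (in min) 490.4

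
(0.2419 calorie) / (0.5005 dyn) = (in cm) 2.022e+07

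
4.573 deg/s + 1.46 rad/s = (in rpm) 14.7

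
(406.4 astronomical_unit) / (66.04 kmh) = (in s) 3.314e+12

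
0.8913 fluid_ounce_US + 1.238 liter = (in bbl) 0.007953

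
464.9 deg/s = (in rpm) 77.48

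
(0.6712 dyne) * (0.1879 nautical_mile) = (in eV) 1.458e+16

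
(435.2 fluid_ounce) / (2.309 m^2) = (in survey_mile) 3.464e-06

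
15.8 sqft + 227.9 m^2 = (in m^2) 229.4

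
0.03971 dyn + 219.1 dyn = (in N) 0.002191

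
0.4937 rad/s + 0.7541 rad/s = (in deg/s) 71.49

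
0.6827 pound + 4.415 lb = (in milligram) 2.312e+06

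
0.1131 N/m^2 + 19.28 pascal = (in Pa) 19.39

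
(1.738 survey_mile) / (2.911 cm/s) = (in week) 0.1589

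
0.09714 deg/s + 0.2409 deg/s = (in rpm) 0.05634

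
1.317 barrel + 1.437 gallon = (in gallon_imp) 47.26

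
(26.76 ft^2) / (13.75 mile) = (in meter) 0.0001123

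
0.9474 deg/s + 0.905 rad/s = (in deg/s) 52.8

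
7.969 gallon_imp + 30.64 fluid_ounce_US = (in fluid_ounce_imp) 1307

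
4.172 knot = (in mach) 0.006303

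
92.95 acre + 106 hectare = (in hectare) 143.6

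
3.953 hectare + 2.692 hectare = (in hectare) 6.645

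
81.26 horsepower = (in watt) 6.06e+04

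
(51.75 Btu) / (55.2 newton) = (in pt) 2.804e+06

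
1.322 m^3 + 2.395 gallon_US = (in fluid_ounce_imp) 4.685e+04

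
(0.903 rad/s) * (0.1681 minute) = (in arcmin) 3.131e+04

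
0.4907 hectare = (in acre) 1.213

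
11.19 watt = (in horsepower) 0.01501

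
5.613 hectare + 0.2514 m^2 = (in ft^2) 6.042e+05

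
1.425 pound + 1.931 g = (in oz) 22.87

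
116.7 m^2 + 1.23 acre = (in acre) 1.259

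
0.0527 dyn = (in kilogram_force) 5.374e-08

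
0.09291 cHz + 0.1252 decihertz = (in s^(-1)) 0.01345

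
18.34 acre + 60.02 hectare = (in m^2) 6.744e+05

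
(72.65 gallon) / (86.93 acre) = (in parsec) 2.533e-23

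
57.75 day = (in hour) 1386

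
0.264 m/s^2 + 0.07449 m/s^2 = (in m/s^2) 0.3385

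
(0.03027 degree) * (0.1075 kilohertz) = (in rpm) 0.5423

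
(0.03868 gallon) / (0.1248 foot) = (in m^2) 0.003849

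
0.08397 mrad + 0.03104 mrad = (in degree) 0.00659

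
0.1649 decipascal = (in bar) 1.649e-07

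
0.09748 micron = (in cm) 9.748e-06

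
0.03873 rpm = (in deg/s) 0.2324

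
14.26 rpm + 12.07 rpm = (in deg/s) 158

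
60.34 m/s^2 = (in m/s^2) 60.34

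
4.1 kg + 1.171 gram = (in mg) 4.101e+06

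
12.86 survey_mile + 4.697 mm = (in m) 2.07e+04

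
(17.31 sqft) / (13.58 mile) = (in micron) 73.58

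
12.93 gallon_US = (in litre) 48.95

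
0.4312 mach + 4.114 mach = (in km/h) 5572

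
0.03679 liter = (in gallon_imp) 0.008093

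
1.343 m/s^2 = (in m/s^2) 1.343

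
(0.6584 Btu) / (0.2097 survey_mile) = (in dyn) 2.058e+05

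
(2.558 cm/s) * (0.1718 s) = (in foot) 0.01442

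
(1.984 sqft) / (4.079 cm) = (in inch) 177.9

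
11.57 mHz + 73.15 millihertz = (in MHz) 8.472e-08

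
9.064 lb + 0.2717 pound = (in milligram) 4.235e+06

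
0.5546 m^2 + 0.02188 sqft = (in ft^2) 5.992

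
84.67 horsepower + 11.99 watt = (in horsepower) 84.69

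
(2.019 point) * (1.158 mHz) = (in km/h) 2.969e-06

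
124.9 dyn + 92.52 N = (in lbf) 20.8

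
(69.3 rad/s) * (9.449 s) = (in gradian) 4.169e+04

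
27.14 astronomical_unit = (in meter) 4.06e+12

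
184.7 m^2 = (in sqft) 1988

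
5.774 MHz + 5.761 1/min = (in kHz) 5774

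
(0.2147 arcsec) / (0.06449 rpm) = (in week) 2.548e-10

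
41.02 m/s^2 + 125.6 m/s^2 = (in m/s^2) 166.6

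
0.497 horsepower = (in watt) 370.6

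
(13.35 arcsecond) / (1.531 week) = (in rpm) 6.675e-10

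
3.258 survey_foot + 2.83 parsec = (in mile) 5.426e+13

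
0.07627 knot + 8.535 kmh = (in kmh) 8.676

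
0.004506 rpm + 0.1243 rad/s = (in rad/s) 0.1248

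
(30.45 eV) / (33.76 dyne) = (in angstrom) 0.0001445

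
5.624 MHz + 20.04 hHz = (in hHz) 5.626e+04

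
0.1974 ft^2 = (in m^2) 0.01834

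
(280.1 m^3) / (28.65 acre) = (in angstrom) 2.416e+07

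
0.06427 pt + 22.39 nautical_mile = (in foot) 1.36e+05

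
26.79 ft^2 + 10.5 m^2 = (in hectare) 0.001299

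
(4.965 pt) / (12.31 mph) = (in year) 1.009e-11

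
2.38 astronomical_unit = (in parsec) 1.154e-05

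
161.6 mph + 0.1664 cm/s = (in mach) 0.2122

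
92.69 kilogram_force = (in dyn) 9.09e+07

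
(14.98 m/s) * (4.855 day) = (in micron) 6.284e+12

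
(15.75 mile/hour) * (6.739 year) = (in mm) 1.496e+12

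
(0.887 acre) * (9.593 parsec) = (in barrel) 6.683e+21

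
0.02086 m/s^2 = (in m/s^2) 0.02086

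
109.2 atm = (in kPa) 1.106e+04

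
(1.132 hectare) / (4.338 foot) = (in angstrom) 8.561e+13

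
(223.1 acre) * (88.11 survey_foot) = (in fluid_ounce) 8.199e+11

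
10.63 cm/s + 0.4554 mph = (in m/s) 0.3099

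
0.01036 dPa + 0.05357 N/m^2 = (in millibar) 0.0005461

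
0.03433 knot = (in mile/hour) 0.03951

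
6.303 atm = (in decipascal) 6.387e+06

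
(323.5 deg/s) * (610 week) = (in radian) 2.083e+09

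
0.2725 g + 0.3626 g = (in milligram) 635.1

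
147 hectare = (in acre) 363.2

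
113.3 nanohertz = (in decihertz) 1.133e-06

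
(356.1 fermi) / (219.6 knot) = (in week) 5.212e-21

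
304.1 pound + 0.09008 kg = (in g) 1.38e+05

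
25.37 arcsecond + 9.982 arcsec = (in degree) 0.00982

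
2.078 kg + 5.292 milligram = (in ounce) 73.3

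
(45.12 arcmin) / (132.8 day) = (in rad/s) 1.144e-09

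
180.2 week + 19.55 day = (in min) 1.845e+06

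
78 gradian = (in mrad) 1225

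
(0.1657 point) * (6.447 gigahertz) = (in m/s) 3.769e+05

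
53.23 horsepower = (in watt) 3.969e+04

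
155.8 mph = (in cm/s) 6965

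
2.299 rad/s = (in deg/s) 131.7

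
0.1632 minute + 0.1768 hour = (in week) 0.001069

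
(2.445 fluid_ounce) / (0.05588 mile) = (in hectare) 8.04e-11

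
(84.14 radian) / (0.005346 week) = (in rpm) 0.2485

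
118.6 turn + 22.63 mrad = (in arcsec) 1.537e+08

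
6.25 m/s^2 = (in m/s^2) 6.25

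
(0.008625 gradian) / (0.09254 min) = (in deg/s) 0.001398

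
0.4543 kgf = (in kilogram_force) 0.4543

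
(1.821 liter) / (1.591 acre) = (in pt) 0.0008017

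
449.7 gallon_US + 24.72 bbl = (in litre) 5632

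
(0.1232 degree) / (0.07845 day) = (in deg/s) 1.818e-05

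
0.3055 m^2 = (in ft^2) 3.288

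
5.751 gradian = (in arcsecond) 1.863e+04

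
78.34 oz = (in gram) 2221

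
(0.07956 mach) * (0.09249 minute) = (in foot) 493.2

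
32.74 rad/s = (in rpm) 312.6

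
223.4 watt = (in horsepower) 0.2996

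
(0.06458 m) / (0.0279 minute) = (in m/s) 0.03858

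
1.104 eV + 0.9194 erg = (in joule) 9.194e-08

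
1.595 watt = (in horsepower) 0.002139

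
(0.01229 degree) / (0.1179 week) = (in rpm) 2.873e-08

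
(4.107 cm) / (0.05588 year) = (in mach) 6.845e-11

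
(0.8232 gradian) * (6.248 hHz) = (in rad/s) 8.079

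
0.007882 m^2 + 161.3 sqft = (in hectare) 0.001499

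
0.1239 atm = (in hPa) 125.5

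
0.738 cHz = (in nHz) 7.38e+06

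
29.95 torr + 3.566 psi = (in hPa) 285.8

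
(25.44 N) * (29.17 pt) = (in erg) 2.618e+06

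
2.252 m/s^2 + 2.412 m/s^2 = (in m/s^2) 4.664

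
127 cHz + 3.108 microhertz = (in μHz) 1.27e+06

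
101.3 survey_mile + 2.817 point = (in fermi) 1.63e+20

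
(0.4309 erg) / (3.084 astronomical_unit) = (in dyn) 9.34e-15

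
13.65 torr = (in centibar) 1.82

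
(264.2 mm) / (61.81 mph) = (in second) 0.009562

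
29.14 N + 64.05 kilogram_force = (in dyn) 6.573e+07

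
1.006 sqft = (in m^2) 0.09346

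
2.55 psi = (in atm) 0.1735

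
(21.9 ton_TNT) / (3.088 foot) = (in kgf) 9.927e+09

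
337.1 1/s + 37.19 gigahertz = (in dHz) 3.719e+11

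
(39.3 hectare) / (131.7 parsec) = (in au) 6.464e-25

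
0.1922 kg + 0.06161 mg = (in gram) 192.2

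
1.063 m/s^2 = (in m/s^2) 1.063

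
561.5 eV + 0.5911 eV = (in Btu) 8.536e-20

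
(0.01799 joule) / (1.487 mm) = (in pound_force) 2.72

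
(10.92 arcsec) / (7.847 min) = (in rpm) 1.074e-06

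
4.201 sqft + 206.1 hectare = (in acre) 509.3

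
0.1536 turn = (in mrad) 965.1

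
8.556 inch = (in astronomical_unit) 1.453e-12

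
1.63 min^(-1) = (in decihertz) 0.2717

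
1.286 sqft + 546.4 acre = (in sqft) 2.38e+07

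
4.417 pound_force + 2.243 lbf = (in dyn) 2.963e+06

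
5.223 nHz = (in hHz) 5.223e-11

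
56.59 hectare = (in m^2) 5.659e+05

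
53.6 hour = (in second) 1.93e+05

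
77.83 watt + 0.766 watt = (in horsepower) 0.1054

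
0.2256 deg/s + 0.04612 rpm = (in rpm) 0.08372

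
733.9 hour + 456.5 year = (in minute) 2.4e+08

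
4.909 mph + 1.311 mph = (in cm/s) 278.1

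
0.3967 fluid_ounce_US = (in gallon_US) 0.003099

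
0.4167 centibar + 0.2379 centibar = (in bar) 0.006546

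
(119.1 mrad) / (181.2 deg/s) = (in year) 1.194e-09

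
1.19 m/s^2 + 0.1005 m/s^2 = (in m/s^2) 1.29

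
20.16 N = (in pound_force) 4.532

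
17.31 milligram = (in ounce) 0.0006106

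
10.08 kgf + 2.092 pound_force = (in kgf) 11.03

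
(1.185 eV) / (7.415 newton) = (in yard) 2.8e-20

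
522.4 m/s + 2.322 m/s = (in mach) 1.541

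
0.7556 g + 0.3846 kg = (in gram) 385.4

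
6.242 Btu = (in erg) 6.586e+10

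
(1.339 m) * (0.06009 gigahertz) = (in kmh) 2.897e+08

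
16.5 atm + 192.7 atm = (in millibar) 2.12e+05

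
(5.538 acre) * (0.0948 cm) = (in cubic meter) 21.25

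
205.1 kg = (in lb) 452.2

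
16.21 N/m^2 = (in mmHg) 0.1216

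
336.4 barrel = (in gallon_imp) 1.176e+04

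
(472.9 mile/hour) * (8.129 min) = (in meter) 1.031e+05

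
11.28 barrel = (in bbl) 11.28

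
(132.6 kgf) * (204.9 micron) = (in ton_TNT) 6.368e-11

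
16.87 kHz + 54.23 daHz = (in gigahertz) 1.741e-05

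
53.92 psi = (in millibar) 3718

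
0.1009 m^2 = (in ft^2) 1.086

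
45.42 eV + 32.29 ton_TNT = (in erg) 1.351e+18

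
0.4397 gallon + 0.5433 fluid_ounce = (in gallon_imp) 0.3697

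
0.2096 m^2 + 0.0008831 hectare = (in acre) 0.002234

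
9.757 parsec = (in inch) 1.185e+19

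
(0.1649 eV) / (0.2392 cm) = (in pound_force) 2.483e-18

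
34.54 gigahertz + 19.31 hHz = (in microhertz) 3.454e+16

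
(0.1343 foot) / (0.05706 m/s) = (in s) 0.7174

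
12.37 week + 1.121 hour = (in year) 0.2374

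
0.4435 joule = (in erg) 4.435e+06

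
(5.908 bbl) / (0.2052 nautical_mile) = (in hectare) 2.472e-07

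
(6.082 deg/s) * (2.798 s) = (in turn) 0.04727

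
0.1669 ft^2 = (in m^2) 0.01551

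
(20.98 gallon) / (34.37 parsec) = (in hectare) 7.488e-24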